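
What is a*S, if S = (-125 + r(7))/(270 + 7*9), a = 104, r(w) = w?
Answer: -12272/333 ≈ -36.853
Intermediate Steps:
S = -118/333 (S = (-125 + 7)/(270 + 7*9) = -118/(270 + 63) = -118/333 ≈ -0.35435)
a*S = 104*(-118/333) = -12272/333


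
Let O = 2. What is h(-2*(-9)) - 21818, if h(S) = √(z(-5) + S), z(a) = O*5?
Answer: -21818 + 2*√7 ≈ -21813.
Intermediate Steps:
z(a) = 10 (z(a) = 2*5 = 10)
h(S) = √(10 + S)
h(-2*(-9)) - 21818 = √(10 - 2*(-9)) - 21818 = √(10 + 18) - 21818 = √28 - 21818 = 2*√7 - 21818 = -21818 + 2*√7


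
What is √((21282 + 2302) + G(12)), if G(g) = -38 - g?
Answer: 41*√14 ≈ 153.41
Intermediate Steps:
√((21282 + 2302) + G(12)) = √((21282 + 2302) + (-38 - 1*12)) = √(23584 + (-38 - 12)) = √(23584 - 50) = √23534 = 41*√14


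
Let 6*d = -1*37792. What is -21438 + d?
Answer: -83210/3 ≈ -27737.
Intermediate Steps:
d = -18896/3 (d = (-1*37792)/6 = (⅙)*(-37792) = -18896/3 ≈ -6298.7)
-21438 + d = -21438 - 18896/3 = -83210/3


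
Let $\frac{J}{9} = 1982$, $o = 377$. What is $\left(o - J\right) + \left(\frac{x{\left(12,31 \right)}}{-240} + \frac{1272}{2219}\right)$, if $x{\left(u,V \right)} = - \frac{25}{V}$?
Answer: $- \frac{57652083161}{3301872} \approx -17460.0$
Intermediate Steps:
$J = 17838$ ($J = 9 \cdot 1982 = 17838$)
$\left(o - J\right) + \left(\frac{x{\left(12,31 \right)}}{-240} + \frac{1272}{2219}\right) = \left(377 - 17838\right) + \left(\frac{\left(-25\right) \frac{1}{31}}{-240} + \frac{1272}{2219}\right) = \left(377 - 17838\right) + \left(\left(-25\right) \frac{1}{31} \left(- \frac{1}{240}\right) + 1272 \cdot \frac{1}{2219}\right) = -17461 + \left(\left(- \frac{25}{31}\right) \left(- \frac{1}{240}\right) + \frac{1272}{2219}\right) = -17461 + \left(\frac{5}{1488} + \frac{1272}{2219}\right) = -17461 + \frac{1903831}{3301872} = - \frac{57652083161}{3301872}$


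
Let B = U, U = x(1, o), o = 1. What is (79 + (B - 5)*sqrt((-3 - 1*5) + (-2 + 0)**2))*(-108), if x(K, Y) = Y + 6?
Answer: -8532 - 432*I ≈ -8532.0 - 432.0*I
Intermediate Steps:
x(K, Y) = 6 + Y
U = 7 (U = 6 + 1 = 7)
B = 7
(79 + (B - 5)*sqrt((-3 - 1*5) + (-2 + 0)**2))*(-108) = (79 + (7 - 5)*sqrt((-3 - 1*5) + (-2 + 0)**2))*(-108) = (79 + 2*sqrt((-3 - 5) + (-2)**2))*(-108) = (79 + 2*sqrt(-8 + 4))*(-108) = (79 + 2*sqrt(-4))*(-108) = (79 + 2*(2*I))*(-108) = (79 + 4*I)*(-108) = -8532 - 432*I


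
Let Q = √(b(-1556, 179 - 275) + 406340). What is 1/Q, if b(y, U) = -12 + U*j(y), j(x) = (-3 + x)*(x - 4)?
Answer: -I*√42562/3149588 ≈ -6.5502e-5*I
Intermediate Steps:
j(x) = (-4 + x)*(-3 + x) (j(x) = (-3 + x)*(-4 + x) = (-4 + x)*(-3 + x))
b(y, U) = -12 + U*(12 + y² - 7*y)
Q = 74*I*√42562 (Q = √((-12 + (179 - 275)*(12 + (-1556)² - 7*(-1556))) + 406340) = √((-12 - 96*(12 + 2421136 + 10892)) + 406340) = √((-12 - 96*2432040) + 406340) = √((-12 - 233475840) + 406340) = √(-233475852 + 406340) = √(-233069512) = 74*I*√42562 ≈ 15267.0*I)
1/Q = 1/(74*I*√42562) = -I*√42562/3149588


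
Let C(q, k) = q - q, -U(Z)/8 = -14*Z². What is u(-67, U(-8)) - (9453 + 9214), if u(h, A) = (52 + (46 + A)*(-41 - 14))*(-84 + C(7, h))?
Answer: 33305645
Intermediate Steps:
U(Z) = 112*Z² (U(Z) = -(-112)*Z² = 112*Z²)
C(q, k) = 0
u(h, A) = 208152 + 4620*A (u(h, A) = (52 + (46 + A)*(-41 - 14))*(-84 + 0) = (52 + (46 + A)*(-55))*(-84) = (52 + (-2530 - 55*A))*(-84) = (-2478 - 55*A)*(-84) = 208152 + 4620*A)
u(-67, U(-8)) - (9453 + 9214) = (208152 + 4620*(112*(-8)²)) - (9453 + 9214) = (208152 + 4620*(112*64)) - 1*18667 = (208152 + 4620*7168) - 18667 = (208152 + 33116160) - 18667 = 33324312 - 18667 = 33305645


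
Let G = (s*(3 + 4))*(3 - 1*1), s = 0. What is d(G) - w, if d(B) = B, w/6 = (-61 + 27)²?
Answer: -6936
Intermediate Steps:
w = 6936 (w = 6*(-61 + 27)² = 6*(-34)² = 6*1156 = 6936)
G = 0 (G = (0*(3 + 4))*(3 - 1*1) = (0*7)*(3 - 1) = 0*2 = 0)
d(G) - w = 0 - 1*6936 = 0 - 6936 = -6936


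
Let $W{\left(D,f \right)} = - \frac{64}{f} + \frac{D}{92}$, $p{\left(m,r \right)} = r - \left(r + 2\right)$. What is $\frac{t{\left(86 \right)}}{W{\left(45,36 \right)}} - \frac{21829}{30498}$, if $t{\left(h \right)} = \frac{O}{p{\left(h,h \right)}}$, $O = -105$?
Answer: $- \frac{1349039603}{32541366} \approx -41.456$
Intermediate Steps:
$p{\left(m,r \right)} = -2$ ($p{\left(m,r \right)} = r - \left(2 + r\right) = -2$)
$t{\left(h \right)} = \frac{105}{2}$ ($t{\left(h \right)} = - \frac{105}{-2} = \left(-105\right) \left(- \frac{1}{2}\right) = \frac{105}{2}$)
$W{\left(D,f \right)} = - \frac{64}{f} + \frac{D}{92}$ ($W{\left(D,f \right)} = - \frac{64}{f} + D \frac{1}{92} = - \frac{64}{f} + \frac{D}{92}$)
$\frac{t{\left(86 \right)}}{W{\left(45,36 \right)}} - \frac{21829}{30498} = \frac{105}{2 \left(- \frac{64}{36} + \frac{1}{92} \cdot 45\right)} - \frac{21829}{30498} = \frac{105}{2 \left(\left(-64\right) \frac{1}{36} + \frac{45}{92}\right)} - \frac{21829}{30498} = \frac{105}{2 \left(- \frac{16}{9} + \frac{45}{92}\right)} - \frac{21829}{30498} = \frac{105}{2 \left(- \frac{1067}{828}\right)} - \frac{21829}{30498} = \frac{105}{2} \left(- \frac{828}{1067}\right) - \frac{21829}{30498} = - \frac{43470}{1067} - \frac{21829}{30498} = - \frac{1349039603}{32541366}$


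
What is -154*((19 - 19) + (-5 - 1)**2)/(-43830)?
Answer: 308/2435 ≈ 0.12649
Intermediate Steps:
-154*((19 - 19) + (-5 - 1)**2)/(-43830) = -154*(0 + (-6)**2)*(-1/43830) = -154*(0 + 36)*(-1/43830) = -154*36*(-1/43830) = -5544*(-1/43830) = 308/2435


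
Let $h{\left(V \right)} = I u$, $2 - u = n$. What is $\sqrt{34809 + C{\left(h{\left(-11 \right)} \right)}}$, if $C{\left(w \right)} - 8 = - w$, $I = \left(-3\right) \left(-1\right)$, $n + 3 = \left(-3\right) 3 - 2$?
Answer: $\sqrt{34769} \approx 186.46$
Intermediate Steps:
$n = -14$ ($n = -3 - 11 = -14$)
$u = 16$ ($u = 2 - -14 = 2 + 14 = 16$)
$I = 3$
$h{\left(V \right)} = 48$ ($h{\left(V \right)} = 3 \cdot 16 = 48$)
$C{\left(w \right)} = 8 - w$
$\sqrt{34809 + C{\left(h{\left(-11 \right)} \right)}} = \sqrt{34809 + \left(8 - 48\right)} = \sqrt{34809 - 40} = \sqrt{34769}$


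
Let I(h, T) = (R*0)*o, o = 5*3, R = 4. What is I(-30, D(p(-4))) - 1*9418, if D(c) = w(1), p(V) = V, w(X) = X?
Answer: -9418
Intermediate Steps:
D(c) = 1
o = 15
I(h, T) = 0 (I(h, T) = (4*0)*15 = 0*15 = 0)
I(-30, D(p(-4))) - 1*9418 = 0 - 1*9418 = 0 - 9418 = -9418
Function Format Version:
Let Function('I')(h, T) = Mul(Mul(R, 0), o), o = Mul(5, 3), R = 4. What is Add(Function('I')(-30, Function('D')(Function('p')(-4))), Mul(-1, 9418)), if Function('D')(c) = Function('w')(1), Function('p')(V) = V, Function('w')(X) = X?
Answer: -9418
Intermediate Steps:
Function('D')(c) = 1
o = 15
Function('I')(h, T) = 0 (Function('I')(h, T) = Mul(Mul(4, 0), 15) = Mul(0, 15) = 0)
Add(Function('I')(-30, Function('D')(Function('p')(-4))), Mul(-1, 9418)) = Add(0, Mul(-1, 9418)) = Add(0, -9418) = -9418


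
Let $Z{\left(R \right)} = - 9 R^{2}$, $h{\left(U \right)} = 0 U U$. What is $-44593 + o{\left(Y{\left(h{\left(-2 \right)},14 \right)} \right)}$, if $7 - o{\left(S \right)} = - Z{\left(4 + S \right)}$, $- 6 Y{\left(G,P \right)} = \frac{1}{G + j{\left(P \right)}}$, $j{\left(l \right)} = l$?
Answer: $- \frac{35067649}{784} \approx -44729.0$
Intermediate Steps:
$h{\left(U \right)} = 0$ ($h{\left(U \right)} = 0 U = 0$)
$Y{\left(G,P \right)} = - \frac{1}{6 \left(G + P\right)}$
$o{\left(S \right)} = 7 - 9 \left(4 + S\right)^{2}$ ($o{\left(S \right)} = 7 - - \left(-9\right) \left(4 + S\right)^{2} = 7 - 9 \left(4 + S\right)^{2}$)
$-44593 + o{\left(Y{\left(h{\left(-2 \right)},14 \right)} \right)} = -44593 + \left(7 - 9 \left(4 - \frac{1}{6 \cdot 0 + 6 \cdot 14}\right)^{2}\right) = -44593 + \left(7 - 9 \left(4 - \frac{1}{0 + 84}\right)^{2}\right) = -44593 + \left(7 - 9 \left(4 - \frac{1}{84}\right)^{2}\right) = -44593 + \left(7 - 9 \left(\frac{335}{84}\right)^{2}\right) = -44593 + \left(7 - \frac{112225}{784}\right) = -44593 - \frac{106737}{784} = - \frac{35067649}{784}$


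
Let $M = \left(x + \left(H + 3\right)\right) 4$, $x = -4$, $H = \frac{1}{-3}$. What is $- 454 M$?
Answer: $\frac{7264}{3} \approx 2421.3$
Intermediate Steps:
$H = - \frac{1}{3} \approx -0.33333$
$M = - \frac{16}{3}$ ($M = \left(-4 + \left(- \frac{1}{3} + 3\right)\right) 4 = \left(-4 + \frac{8}{3}\right) 4 = \left(- \frac{4}{3}\right) 4 = - \frac{16}{3} \approx -5.3333$)
$- 454 M = \left(-454\right) \left(- \frac{16}{3}\right) = \frac{7264}{3}$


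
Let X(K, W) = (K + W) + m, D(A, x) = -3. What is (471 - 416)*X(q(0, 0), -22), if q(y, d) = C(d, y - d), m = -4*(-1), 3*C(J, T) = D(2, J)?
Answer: -1045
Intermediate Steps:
C(J, T) = -1 (C(J, T) = (⅓)*(-3) = -1)
m = 4
q(y, d) = -1
X(K, W) = 4 + K + W (X(K, W) = (K + W) + 4 = 4 + K + W)
(471 - 416)*X(q(0, 0), -22) = (471 - 416)*(4 - 1 - 22) = 55*(-19) = -1045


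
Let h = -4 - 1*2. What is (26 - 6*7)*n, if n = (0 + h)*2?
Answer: 192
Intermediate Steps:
h = -6 (h = -4 - 2 = -6)
n = -12 (n = (0 - 6)*2 = -6*2 = -12)
(26 - 6*7)*n = (26 - 6*7)*(-12) = (26 - 42)*(-12) = -16*(-12) = 192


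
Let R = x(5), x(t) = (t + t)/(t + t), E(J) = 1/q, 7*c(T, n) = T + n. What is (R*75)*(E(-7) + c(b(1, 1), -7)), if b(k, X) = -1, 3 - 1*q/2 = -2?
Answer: -1095/14 ≈ -78.214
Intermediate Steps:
q = 10 (q = 6 - 2*(-2) = 6 + 4 = 10)
c(T, n) = T/7 + n/7 (c(T, n) = (T + n)/7 = T/7 + n/7)
E(J) = ⅒ (E(J) = 1/10 = 1*(⅒) = ⅒)
x(t) = 1 (x(t) = (2*t)/((2*t)) = (2*t)*(1/(2*t)) = 1)
R = 1
(R*75)*(E(-7) + c(b(1, 1), -7)) = (1*75)*(⅒ + ((⅐)*(-1) + (⅐)*(-7))) = 75*(⅒ + (-⅐ - 1)) = 75*(⅒ - 8/7) = 75*(-73/70) = -1095/14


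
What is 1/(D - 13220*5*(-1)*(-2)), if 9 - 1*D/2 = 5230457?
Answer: -1/10593096 ≈ -9.4401e-8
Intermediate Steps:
D = -10460896 (D = 18 - 2*5230457 = 18 - 10460914 = -10460896)
1/(D - 13220*5*(-1)*(-2)) = 1/(-10460896 - 13220*5*(-1)*(-2)) = 1/(-10460896 - (-66100)*(-2)) = 1/(-10460896 - 13220*10) = 1/(-10460896 - 132200) = 1/(-10593096) = -1/10593096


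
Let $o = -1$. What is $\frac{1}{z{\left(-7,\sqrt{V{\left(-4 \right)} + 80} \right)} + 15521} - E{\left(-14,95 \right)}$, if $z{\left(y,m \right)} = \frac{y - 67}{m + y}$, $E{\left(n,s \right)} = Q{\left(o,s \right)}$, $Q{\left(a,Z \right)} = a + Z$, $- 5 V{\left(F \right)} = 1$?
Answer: $- \frac{1739863406616}{18509197877} + \frac{37 \sqrt{1995}}{18509197877} \approx -94.0$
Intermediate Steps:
$V{\left(F \right)} = - \frac{1}{5}$ ($V{\left(F \right)} = \left(- \frac{1}{5}\right) 1 = - \frac{1}{5}$)
$Q{\left(a,Z \right)} = Z + a$
$E{\left(n,s \right)} = -1 + s$ ($E{\left(n,s \right)} = s - 1 = -1 + s$)
$z{\left(y,m \right)} = \frac{-67 + y}{m + y}$
$\frac{1}{z{\left(-7,\sqrt{V{\left(-4 \right)} + 80} \right)} + 15521} - E{\left(-14,95 \right)} = \frac{1}{\frac{-67 - 7}{\sqrt{- \frac{1}{5} + 80} - 7} + 15521} - \left(-1 + 95\right) = \frac{1}{\frac{1}{\sqrt{\frac{399}{5}} - 7} \left(-74\right) + 15521} - 94 = \frac{1}{\frac{1}{\frac{\sqrt{1995}}{5} - 7} \left(-74\right) + 15521} - 94 = \frac{1}{\frac{1}{-7 + \frac{\sqrt{1995}}{5}} \left(-74\right) + 15521} - 94 = \frac{1}{- \frac{74}{-7 + \frac{\sqrt{1995}}{5}} + 15521} - 94 = \frac{1}{15521 - \frac{74}{-7 + \frac{\sqrt{1995}}{5}}} - 94 = -94 + \frac{1}{15521 - \frac{74}{-7 + \frac{\sqrt{1995}}{5}}}$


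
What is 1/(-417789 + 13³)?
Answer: -1/415592 ≈ -2.4062e-6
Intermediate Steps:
1/(-417789 + 13³) = 1/(-417789 + 2197) = 1/(-415592) = -1/415592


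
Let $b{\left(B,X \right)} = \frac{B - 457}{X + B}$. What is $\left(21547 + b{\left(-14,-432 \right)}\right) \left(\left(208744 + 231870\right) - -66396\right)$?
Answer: $\frac{2436292817665}{223} \approx 1.0925 \cdot 10^{10}$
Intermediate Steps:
$b{\left(B,X \right)} = \frac{-457 + B}{B + X}$
$\left(21547 + b{\left(-14,-432 \right)}\right) \left(\left(208744 + 231870\right) - -66396\right) = \left(21547 + \frac{-457 - 14}{-14 - 432}\right) \left(\left(208744 + 231870\right) - -66396\right) = \left(21547 + \frac{1}{-446} \left(-471\right)\right) \left(440614 + 66396\right) = \left(21547 - - \frac{471}{446}\right) 507010 = \left(21547 + \frac{471}{446}\right) 507010 = \frac{9610433}{446} \cdot 507010 = \frac{2436292817665}{223}$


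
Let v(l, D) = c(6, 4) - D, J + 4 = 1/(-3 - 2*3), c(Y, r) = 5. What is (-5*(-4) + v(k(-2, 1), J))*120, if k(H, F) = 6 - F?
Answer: 10480/3 ≈ 3493.3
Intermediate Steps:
J = -37/9 (J = -4 + 1/(-3 - 2*3) = -4 + 1/(-3 - 6) = -4 + 1/(-9) = -4 - ⅑ = -37/9 ≈ -4.1111)
v(l, D) = 5 - D
(-5*(-4) + v(k(-2, 1), J))*120 = (-5*(-4) + (5 - 1*(-37/9)))*120 = (20 + (5 + 37/9))*120 = (20 + 82/9)*120 = (262/9)*120 = 10480/3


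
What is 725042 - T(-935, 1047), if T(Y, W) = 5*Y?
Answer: 729717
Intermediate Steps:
725042 - T(-935, 1047) = 725042 - 5*(-935) = 725042 - 1*(-4675) = 725042 + 4675 = 729717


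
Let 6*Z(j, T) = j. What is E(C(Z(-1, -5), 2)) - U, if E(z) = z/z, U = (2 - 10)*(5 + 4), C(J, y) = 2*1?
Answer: 73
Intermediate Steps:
Z(j, T) = j/6
C(J, y) = 2
U = -72 (U = -8*9 = -72)
E(z) = 1
E(C(Z(-1, -5), 2)) - U = 1 - 1*(-72) = 1 + 72 = 73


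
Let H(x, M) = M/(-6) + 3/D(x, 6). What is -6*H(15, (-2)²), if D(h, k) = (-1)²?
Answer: -14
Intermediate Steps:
D(h, k) = 1
H(x, M) = 3 - M/6 (H(x, M) = M/(-6) + 3/1 = M*(-⅙) + 3*1 = -M/6 + 3 = 3 - M/6)
-6*H(15, (-2)²) = -6*(3 - ⅙*(-2)²) = -6*(3 - ⅙*4) = -6*(3 - ⅔) = -6*7/3 = -14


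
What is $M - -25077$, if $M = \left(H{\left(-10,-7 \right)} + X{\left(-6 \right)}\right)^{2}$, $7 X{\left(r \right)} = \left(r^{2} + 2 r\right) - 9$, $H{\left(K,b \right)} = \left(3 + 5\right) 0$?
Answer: $\frac{1228998}{49} \approx 25082.0$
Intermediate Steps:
$H{\left(K,b \right)} = 0$ ($H{\left(K,b \right)} = 8 \cdot 0 = 0$)
$X{\left(r \right)} = - \frac{9}{7} + \frac{r^{2}}{7} + \frac{2 r}{7}$ ($X{\left(r \right)} = \frac{\left(r^{2} + 2 r\right) - 9}{7} = \frac{-9 + r^{2} + 2 r}{7} = - \frac{9}{7} + \frac{r^{2}}{7} + \frac{2 r}{7}$)
$M = \frac{225}{49}$ ($M = \left(0 + \left(- \frac{9}{7} + \frac{\left(-6\right)^{2}}{7} + \frac{2}{7} \left(-6\right)\right)\right)^{2} = \left(0 - - \frac{15}{7}\right)^{2} = \left(0 + \frac{15}{7}\right)^{2} = \left(\frac{15}{7}\right)^{2} = \frac{225}{49} \approx 4.5918$)
$M - -25077 = \frac{225}{49} - -25077 = \frac{225}{49} + 25077 = \frac{1228998}{49}$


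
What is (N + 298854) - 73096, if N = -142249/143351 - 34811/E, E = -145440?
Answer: 4706805944332621/20848969440 ≈ 2.2576e+5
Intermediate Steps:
N = -15698502899/20848969440 (N = -142249/143351 - 34811/(-145440) = -142249*1/143351 - 34811*(-1/145440) = -142249/143351 + 34811/145440 = -15698502899/20848969440 ≈ -0.75296)
(N + 298854) - 73096 = (-15698502899/20848969440 + 298854) - 73096 = 6230782214518861/20848969440 - 73096 = 4706805944332621/20848969440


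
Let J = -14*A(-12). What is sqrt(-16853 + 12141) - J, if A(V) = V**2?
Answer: 2016 + 2*I*sqrt(1178) ≈ 2016.0 + 68.644*I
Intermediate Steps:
J = -2016 (J = -14*(-12)**2 = -14*144 = -2016)
sqrt(-16853 + 12141) - J = sqrt(-16853 + 12141) - 1*(-2016) = sqrt(-4712) + 2016 = 2*I*sqrt(1178) + 2016 = 2016 + 2*I*sqrt(1178)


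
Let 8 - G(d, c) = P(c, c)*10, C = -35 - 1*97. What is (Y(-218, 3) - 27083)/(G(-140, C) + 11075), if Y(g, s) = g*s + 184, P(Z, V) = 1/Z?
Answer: -1818498/731483 ≈ -2.4860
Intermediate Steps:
C = -132 (C = -35 - 97 = -132)
Y(g, s) = 184 + g*s
G(d, c) = 8 - 10/c
(Y(-218, 3) - 27083)/(G(-140, C) + 11075) = ((184 - 218*3) - 27083)/((8 - 10/(-132)) + 11075) = ((184 - 654) - 27083)/((8 - 10*(-1/132)) + 11075) = (-470 - 27083)/((8 + 5/66) + 11075) = -27553/(533/66 + 11075) = -27553/731483/66 = -27553*66/731483 = -1818498/731483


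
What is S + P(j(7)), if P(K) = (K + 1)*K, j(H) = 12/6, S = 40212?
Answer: 40218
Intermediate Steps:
j(H) = 2 (j(H) = 12*(1/6) = 2)
P(K) = K*(1 + K) (P(K) = (1 + K)*K = K*(1 + K))
S + P(j(7)) = 40212 + 2*(1 + 2) = 40212 + 2*3 = 40212 + 6 = 40218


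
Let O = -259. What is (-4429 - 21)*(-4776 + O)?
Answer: 22405750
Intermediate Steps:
(-4429 - 21)*(-4776 + O) = (-4429 - 21)*(-4776 - 259) = -4450*(-5035) = 22405750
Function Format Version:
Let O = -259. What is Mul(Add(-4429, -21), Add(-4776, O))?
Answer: 22405750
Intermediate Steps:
Mul(Add(-4429, -21), Add(-4776, O)) = Mul(Add(-4429, -21), Add(-4776, -259)) = Mul(-4450, -5035) = 22405750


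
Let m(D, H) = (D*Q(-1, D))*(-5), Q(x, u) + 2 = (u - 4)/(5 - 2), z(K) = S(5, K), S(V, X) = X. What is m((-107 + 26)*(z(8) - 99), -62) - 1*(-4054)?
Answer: -90425831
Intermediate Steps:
z(K) = K
Q(x, u) = -10/3 + u/3 (Q(x, u) = -2 + (u - 4)/(5 - 2) = -2 + (-4 + u)/3 = -2 + (-4 + u)*(1/3) = -2 + (-4/3 + u/3) = -10/3 + u/3)
m(D, H) = -5*D*(-10/3 + D/3) (m(D, H) = (D*(-10/3 + D/3))*(-5) = -5*D*(-10/3 + D/3))
m((-107 + 26)*(z(8) - 99), -62) - 1*(-4054) = 5*((-107 + 26)*(8 - 99))*(10 - (-107 + 26)*(8 - 99))/3 - 1*(-4054) = 5*(-81*(-91))*(10 - (-81)*(-91))/3 + 4054 = (5/3)*7371*(10 - 1*7371) + 4054 = (5/3)*7371*(10 - 7371) + 4054 = (5/3)*7371*(-7361) + 4054 = -90429885 + 4054 = -90425831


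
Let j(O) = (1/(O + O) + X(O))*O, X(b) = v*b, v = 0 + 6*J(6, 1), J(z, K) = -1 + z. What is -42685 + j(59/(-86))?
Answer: -78897533/1849 ≈ -42670.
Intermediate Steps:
v = 30 (v = 0 + 6*(-1 + 6) = 0 + 6*5 = 0 + 30 = 30)
X(b) = 30*b
j(O) = O*(1/(2*O) + 30*O) (j(O) = (1/(O + O) + 30*O)*O = (1/(2*O) + 30*O)*O = O*(1/(2*O) + 30*O))
-42685 + j(59/(-86)) = -42685 + (½ + 30*(59/(-86))²) = -42685 + (½ + 30*(59*(-1/86))²) = -42685 + (½ + 30*(-59/86)²) = -42685 + (½ + 30*(3481/7396)) = -42685 + (½ + 52215/3698) = -42685 + 27032/1849 = -78897533/1849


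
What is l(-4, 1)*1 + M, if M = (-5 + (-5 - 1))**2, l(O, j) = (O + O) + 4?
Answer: 117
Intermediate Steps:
l(O, j) = 4 + 2*O (l(O, j) = 2*O + 4 = 4 + 2*O)
M = 121 (M = (-5 - 6)**2 = (-11)**2 = 121)
l(-4, 1)*1 + M = (4 + 2*(-4))*1 + 121 = (4 - 8)*1 + 121 = -4*1 + 121 = -4 + 121 = 117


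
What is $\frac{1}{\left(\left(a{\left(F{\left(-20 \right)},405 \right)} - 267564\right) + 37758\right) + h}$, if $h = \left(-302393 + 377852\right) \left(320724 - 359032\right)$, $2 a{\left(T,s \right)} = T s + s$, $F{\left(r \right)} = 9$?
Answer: $- \frac{1}{2890911153} \approx -3.4591 \cdot 10^{-10}$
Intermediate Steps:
$a{\left(T,s \right)} = \frac{s}{2} + \frac{T s}{2}$ ($a{\left(T,s \right)} = \frac{T s + s}{2} = \frac{s + T s}{2} = \frac{s}{2} + \frac{T s}{2}$)
$h = -2890683372$ ($h = 75459 \left(-38308\right) = -2890683372$)
$\frac{1}{\left(\left(a{\left(F{\left(-20 \right)},405 \right)} - 267564\right) + 37758\right) + h} = \frac{1}{\left(\left(\frac{1}{2} \cdot 405 \left(1 + 9\right) - 267564\right) + 37758\right) - 2890683372} = \frac{1}{\left(\left(\frac{1}{2} \cdot 405 \cdot 10 - 267564\right) + 37758\right) - 2890683372} = \frac{1}{\left(\left(2025 - 267564\right) + 37758\right) - 2890683372} = \frac{1}{\left(-265539 + 37758\right) - 2890683372} = \frac{1}{-227781 - 2890683372} = \frac{1}{-2890911153} = - \frac{1}{2890911153}$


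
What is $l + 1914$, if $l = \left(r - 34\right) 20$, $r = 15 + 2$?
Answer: $1574$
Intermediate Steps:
$r = 17$
$l = -340$ ($l = \left(17 - 34\right) 20 = \left(-17\right) 20 = -340$)
$l + 1914 = -340 + 1914 = 1574$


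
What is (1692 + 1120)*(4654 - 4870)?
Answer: -607392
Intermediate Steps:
(1692 + 1120)*(4654 - 4870) = 2812*(-216) = -607392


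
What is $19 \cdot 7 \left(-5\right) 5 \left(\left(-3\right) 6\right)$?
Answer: $59850$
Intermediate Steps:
$19 \cdot 7 \left(-5\right) 5 \left(\left(-3\right) 6\right) = 133 \left(\left(-25\right) \left(-18\right)\right) = 133 \cdot 450 = 59850$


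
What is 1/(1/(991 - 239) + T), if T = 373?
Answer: 752/280497 ≈ 0.0026810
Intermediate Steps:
1/(1/(991 - 239) + T) = 1/(1/(991 - 239) + 373) = 1/(1/752 + 373) = 1/(280497/752) = 752/280497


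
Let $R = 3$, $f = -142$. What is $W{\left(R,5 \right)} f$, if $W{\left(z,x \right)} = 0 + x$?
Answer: $-710$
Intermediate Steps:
$W{\left(z,x \right)} = x$
$W{\left(R,5 \right)} f = 5 \left(-142\right) = -710$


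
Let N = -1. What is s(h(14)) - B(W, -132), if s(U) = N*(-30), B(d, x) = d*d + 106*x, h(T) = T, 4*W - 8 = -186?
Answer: 48167/4 ≈ 12042.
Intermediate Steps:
W = -89/2 (W = 2 + (¼)*(-186) = 2 - 93/2 = -89/2 ≈ -44.500)
B(d, x) = d² + 106*x
s(U) = 30 (s(U) = -1*(-30) = 30)
s(h(14)) - B(W, -132) = 30 - ((-89/2)² + 106*(-132)) = 30 - (7921/4 - 13992) = 30 - 1*(-48047/4) = 30 + 48047/4 = 48167/4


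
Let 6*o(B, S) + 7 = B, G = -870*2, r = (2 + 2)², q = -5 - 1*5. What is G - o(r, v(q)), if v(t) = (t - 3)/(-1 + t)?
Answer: -3483/2 ≈ -1741.5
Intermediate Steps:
q = -10 (q = -5 - 5 = -10)
r = 16 (r = 4² = 16)
G = -1740
v(t) = (-3 + t)/(-1 + t)
o(B, S) = -7/6 + B/6
G - o(r, v(q)) = -1740 - (-7/6 + (⅙)*16) = -1740 - (-7/6 + 8/3) = -1740 - 1*3/2 = -1740 - 3/2 = -3483/2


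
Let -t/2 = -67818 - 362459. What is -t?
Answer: -860554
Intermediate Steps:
t = 860554 (t = -2*(-67818 - 362459) = -2*(-430277) = 860554)
-t = -1*860554 = -860554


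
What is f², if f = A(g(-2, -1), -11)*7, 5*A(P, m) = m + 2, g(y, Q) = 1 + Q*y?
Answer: 3969/25 ≈ 158.76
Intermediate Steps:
A(P, m) = ⅖ + m/5 (A(P, m) = (m + 2)/5 = (2 + m)/5 = ⅖ + m/5)
f = -63/5 (f = (⅖ + (⅕)*(-11))*7 = (⅖ - 11/5)*7 = -9/5*7 = -63/5 ≈ -12.600)
f² = (-63/5)² = 3969/25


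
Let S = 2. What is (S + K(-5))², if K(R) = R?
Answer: 9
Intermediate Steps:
(S + K(-5))² = (2 - 5)² = (-3)² = 9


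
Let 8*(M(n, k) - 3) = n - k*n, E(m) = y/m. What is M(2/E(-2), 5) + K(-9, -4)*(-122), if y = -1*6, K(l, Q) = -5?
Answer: 1838/3 ≈ 612.67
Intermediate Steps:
y = -6
E(m) = -6/m
M(n, k) = 3 + n/8 - k*n/8 (M(n, k) = 3 + (n - k*n)/8 = 3 + (n/8 - k*n/8) = 3 + n/8 - k*n/8)
M(2/E(-2), 5) + K(-9, -4)*(-122) = (3 + (2/((-6/(-2))))/8 - ⅛*5*2/((-6/(-2)))) - 5*(-122) = (3 + (2/((-6*(-½))))/8 - ⅛*5*2/((-6*(-½)))) + 610 = (3 + (2/3)/8 - ⅛*5*2/3) + 610 = (3 + (2*(⅓))/8 - ⅛*5*2*(⅓)) + 610 = (3 + (⅛)*(⅔) - ⅛*5*⅔) + 610 = (3 + 1/12 - 5/12) + 610 = 8/3 + 610 = 1838/3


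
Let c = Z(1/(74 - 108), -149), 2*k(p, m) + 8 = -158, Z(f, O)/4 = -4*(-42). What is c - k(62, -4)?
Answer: 755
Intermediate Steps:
Z(f, O) = 672 (Z(f, O) = 4*(-4*(-42)) = 4*168 = 672)
k(p, m) = -83 (k(p, m) = -4 + (½)*(-158) = -4 - 79 = -83)
c = 672
c - k(62, -4) = 672 - 1*(-83) = 672 + 83 = 755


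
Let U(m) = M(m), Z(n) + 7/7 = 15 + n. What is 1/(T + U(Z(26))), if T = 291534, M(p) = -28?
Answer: 1/291506 ≈ 3.4305e-6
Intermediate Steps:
Z(n) = 14 + n (Z(n) = -1 + (15 + n) = 14 + n)
U(m) = -28
1/(T + U(Z(26))) = 1/(291534 - 28) = 1/291506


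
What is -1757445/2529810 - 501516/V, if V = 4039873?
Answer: -557906319763/681340740942 ≈ -0.81884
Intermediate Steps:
-1757445/2529810 - 501516/V = -1757445/2529810 - 501516/4039873 = -1757445*1/2529810 - 501516*1/4039873 = -117163/168654 - 501516/4039873 = -557906319763/681340740942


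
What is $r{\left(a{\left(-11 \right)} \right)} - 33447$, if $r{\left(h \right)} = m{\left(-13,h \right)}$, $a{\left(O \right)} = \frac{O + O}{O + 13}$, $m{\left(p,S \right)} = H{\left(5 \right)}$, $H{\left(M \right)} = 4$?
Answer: $-33443$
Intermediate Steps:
$m{\left(p,S \right)} = 4$
$a{\left(O \right)} = \frac{2 O}{13 + O}$
$r{\left(h \right)} = 4$
$r{\left(a{\left(-11 \right)} \right)} - 33447 = 4 - 33447 = -33443$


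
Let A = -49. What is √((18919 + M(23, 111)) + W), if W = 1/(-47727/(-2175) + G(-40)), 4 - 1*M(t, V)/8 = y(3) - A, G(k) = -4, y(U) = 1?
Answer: 14*√16017708511/13009 ≈ 136.20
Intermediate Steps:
M(t, V) = -368 (M(t, V) = 32 - 8*(1 - 1*(-49)) = 32 - 8*(1 + 49) = 32 - 8*50 = 32 - 400 = -368)
W = 725/13009 (W = 1/(-47727/(-2175) - 4) = 1/(-47727*(-1/2175) - 4) = 1/(15909/725 - 4) = 1/(13009/725) = 725/13009 ≈ 0.055731)
√((18919 + M(23, 111)) + W) = √((18919 - 368) + 725/13009) = √(18551 + 725/13009) = √(241330684/13009) = 14*√16017708511/13009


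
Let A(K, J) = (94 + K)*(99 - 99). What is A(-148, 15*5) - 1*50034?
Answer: -50034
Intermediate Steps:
A(K, J) = 0 (A(K, J) = (94 + K)*0 = 0)
A(-148, 15*5) - 1*50034 = 0 - 1*50034 = 0 - 50034 = -50034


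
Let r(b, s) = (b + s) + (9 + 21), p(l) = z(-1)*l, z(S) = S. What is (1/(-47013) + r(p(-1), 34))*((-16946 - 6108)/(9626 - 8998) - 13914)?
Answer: -6693097463206/7381041 ≈ -9.0680e+5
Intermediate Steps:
p(l) = -l
r(b, s) = 30 + b + s (r(b, s) = (b + s) + 30 = 30 + b + s)
(1/(-47013) + r(p(-1), 34))*((-16946 - 6108)/(9626 - 8998) - 13914) = (1/(-47013) + (30 - 1*(-1) + 34))*((-16946 - 6108)/(9626 - 8998) - 13914) = (-1/47013 + (30 + 1 + 34))*(-23054/628 - 13914) = (-1/47013 + 65)*(-23054*1/628 - 13914) = 3055844*(-11527/314 - 13914)/47013 = (3055844/47013)*(-4380523/314) = -6693097463206/7381041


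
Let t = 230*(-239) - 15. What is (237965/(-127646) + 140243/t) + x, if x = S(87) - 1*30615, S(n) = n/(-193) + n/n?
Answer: -41476093506853669/1354592754830 ≈ -30619.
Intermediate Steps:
t = -54985 (t = -54970 - 15 = -54985)
S(n) = 1 - n/193 (S(n) = n*(-1/193) + 1 = -n/193 + 1 = 1 - n/193)
x = -5908589/193 (x = (1 - 1/193*87) - 1*30615 = (1 - 87/193) - 30615 = 106/193 - 30615 = -5908589/193 ≈ -30614.)
(237965/(-127646) + 140243/t) + x = (237965/(-127646) + 140243/(-54985)) - 5908589/193 = (237965*(-1/127646) + 140243*(-1/54985)) - 5908589/193 = (-237965/127646 - 140243/54985) - 5908589/193 = -30985963503/7018615310 - 5908589/193 = -41476093506853669/1354592754830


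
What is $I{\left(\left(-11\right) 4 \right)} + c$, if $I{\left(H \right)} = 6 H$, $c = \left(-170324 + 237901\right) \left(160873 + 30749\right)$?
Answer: $12949239630$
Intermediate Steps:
$c = 12949239894$ ($c = 67577 \cdot 191622 = 12949239894$)
$I{\left(\left(-11\right) 4 \right)} + c = 6 \left(\left(-11\right) 4\right) + 12949239894 = 6 \left(-44\right) + 12949239894 = -264 + 12949239894 = 12949239630$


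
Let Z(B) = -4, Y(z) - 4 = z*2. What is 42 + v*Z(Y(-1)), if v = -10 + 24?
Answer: -14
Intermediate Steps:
Y(z) = 4 + 2*z (Y(z) = 4 + z*2 = 4 + 2*z)
v = 14
42 + v*Z(Y(-1)) = 42 + 14*(-4) = 42 - 56 = -14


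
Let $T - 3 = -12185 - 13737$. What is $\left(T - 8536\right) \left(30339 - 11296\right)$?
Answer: $-656126565$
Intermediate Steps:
$T = -25919$ ($T = 3 - 25922 = -25919$)
$\left(T - 8536\right) \left(30339 - 11296\right) = \left(-25919 - 8536\right) \left(30339 - 11296\right) = \left(-34455\right) 19043 = -656126565$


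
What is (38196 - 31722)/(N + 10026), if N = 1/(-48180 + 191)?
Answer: 310680786/481137713 ≈ 0.64572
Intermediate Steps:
N = -1/47989 (N = 1/(-47989) = -1/47989 ≈ -2.0838e-5)
(38196 - 31722)/(N + 10026) = (38196 - 31722)/(-1/47989 + 10026) = 6474/(481137713/47989) = 6474*(47989/481137713) = 310680786/481137713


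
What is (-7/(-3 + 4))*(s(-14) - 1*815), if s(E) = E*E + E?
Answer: 4431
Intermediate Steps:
s(E) = E + E**2 (s(E) = E**2 + E = E + E**2)
(-7/(-3 + 4))*(s(-14) - 1*815) = (-7/(-3 + 4))*(-14*(1 - 14) - 1*815) = (-7/1)*(-14*(-13) - 815) = (1*(-7))*(182 - 815) = -7*(-633) = 4431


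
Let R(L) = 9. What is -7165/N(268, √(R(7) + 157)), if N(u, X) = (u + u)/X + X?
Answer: -7165*√166/702 ≈ -131.50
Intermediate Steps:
N(u, X) = X + 2*u/X (N(u, X) = (2*u)/X + X = 2*u/X + X = X + 2*u/X)
-7165/N(268, √(R(7) + 157)) = -7165/(√(9 + 157) + 2*268/√(9 + 157)) = -7165/(√166 + 2*268/√166) = -7165/(√166 + 2*268*(√166/166)) = -7165/(√166 + 268*√166/83) = -7165*√166/702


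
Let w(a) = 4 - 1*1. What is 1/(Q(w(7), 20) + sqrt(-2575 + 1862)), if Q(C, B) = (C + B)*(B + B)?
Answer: 40/36831 - I*sqrt(713)/847113 ≈ 0.001086 - 3.1521e-5*I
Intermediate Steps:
w(a) = 3 (w(a) = 4 - 1 = 3)
Q(C, B) = 2*B*(B + C) (Q(C, B) = (B + C)*(2*B) = 2*B*(B + C))
1/(Q(w(7), 20) + sqrt(-2575 + 1862)) = 1/(2*20*(20 + 3) + sqrt(-2575 + 1862)) = 1/(2*20*23 + sqrt(-713)) = 1/(920 + I*sqrt(713))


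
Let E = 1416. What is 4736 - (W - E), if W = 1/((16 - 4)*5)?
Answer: 369119/60 ≈ 6152.0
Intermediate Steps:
W = 1/60 (W = 1/(12*5) = 1/60 ≈ 0.016667)
4736 - (W - E) = 4736 - (1/60 - 1*1416) = 4736 - (1/60 - 1416) = 4736 - 1*(-84959/60) = 4736 + 84959/60 = 369119/60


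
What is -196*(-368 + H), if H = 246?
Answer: 23912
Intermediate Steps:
-196*(-368 + H) = -196*(-368 + 246) = -196*(-122) = 23912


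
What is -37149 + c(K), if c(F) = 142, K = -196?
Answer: -37007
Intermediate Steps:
-37149 + c(K) = -37149 + 142 = -37007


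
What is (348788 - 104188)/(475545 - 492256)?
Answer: -244600/16711 ≈ -14.637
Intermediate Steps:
(348788 - 104188)/(475545 - 492256) = 244600/(-16711) = 244600*(-1/16711) = -244600/16711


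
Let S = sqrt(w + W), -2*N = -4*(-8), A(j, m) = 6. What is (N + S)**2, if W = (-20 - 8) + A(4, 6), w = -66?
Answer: 168 - 64*I*sqrt(22) ≈ 168.0 - 300.19*I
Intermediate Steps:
W = -22 (W = (-20 - 8) + 6 = -28 + 6 = -22)
N = -16 (N = -(-2)*(-8) = -1/2*32 = -16)
S = 2*I*sqrt(22) (S = sqrt(-66 - 22) = sqrt(-88) = 2*I*sqrt(22) ≈ 9.3808*I)
(N + S)**2 = (-16 + 2*I*sqrt(22))**2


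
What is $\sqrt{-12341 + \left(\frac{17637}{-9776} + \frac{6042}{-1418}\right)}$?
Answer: $\frac{i \sqrt{37073074974563927}}{1732796} \approx 111.12 i$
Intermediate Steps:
$\sqrt{-12341 + \left(\frac{17637}{-9776} + \frac{6042}{-1418}\right)} = \sqrt{-12341 + \left(17637 \left(- \frac{1}{9776}\right) + 6042 \left(- \frac{1}{1418}\right)\right)} = \sqrt{-12341 - \frac{42037929}{6931184}} = \sqrt{- \frac{85579779673}{6931184}} = \frac{i \sqrt{37073074974563927}}{1732796}$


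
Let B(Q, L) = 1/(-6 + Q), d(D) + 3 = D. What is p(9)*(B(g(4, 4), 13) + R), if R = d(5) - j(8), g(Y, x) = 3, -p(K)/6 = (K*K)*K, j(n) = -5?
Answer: -29160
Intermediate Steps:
p(K) = -6*K**3 (p(K) = -6*K*K*K = -6*K**2*K = -6*K**3)
d(D) = -3 + D
R = 7 (R = (-3 + 5) - 1*(-5) = 2 + 5 = 7)
p(9)*(B(g(4, 4), 13) + R) = (-6*9**3)*(1/(-6 + 3) + 7) = (-6*729)*(1/(-3) + 7) = -4374*(-1/3 + 7) = -4374*20/3 = -29160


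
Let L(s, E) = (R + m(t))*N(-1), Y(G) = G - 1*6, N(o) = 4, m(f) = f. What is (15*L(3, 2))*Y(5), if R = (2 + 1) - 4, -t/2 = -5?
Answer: -540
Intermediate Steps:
t = 10 (t = -2*(-5) = 10)
R = -1 (R = 3 - 4 = -1)
Y(G) = -6 + G (Y(G) = G - 6 = -6 + G)
L(s, E) = 36 (L(s, E) = (-1 + 10)*4 = 9*4 = 36)
(15*L(3, 2))*Y(5) = (15*36)*(-6 + 5) = 540*(-1) = -540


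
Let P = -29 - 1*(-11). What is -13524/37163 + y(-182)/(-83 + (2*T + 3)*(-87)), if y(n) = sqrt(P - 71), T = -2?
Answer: -1932/5309 + I*sqrt(89)/4 ≈ -0.36391 + 2.3585*I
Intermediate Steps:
P = -18 (P = -29 + 11 = -18)
y(n) = I*sqrt(89) (y(n) = sqrt(-18 - 71) = sqrt(-89) = I*sqrt(89))
-13524/37163 + y(-182)/(-83 + (2*T + 3)*(-87)) = -13524/37163 + (I*sqrt(89))/(-83 + (2*(-2) + 3)*(-87)) = -13524*1/37163 + (I*sqrt(89))/(-83 + (-4 + 3)*(-87)) = -1932/5309 + (I*sqrt(89))/(-83 - 1*(-87)) = -1932/5309 + (I*sqrt(89))/(-83 + 87) = -1932/5309 + (I*sqrt(89))/4 = -1932/5309 + (I*sqrt(89))*(1/4) = -1932/5309 + I*sqrt(89)/4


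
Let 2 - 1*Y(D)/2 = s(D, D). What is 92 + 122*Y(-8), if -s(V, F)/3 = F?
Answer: -5276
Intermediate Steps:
s(V, F) = -3*F
Y(D) = 4 + 6*D (Y(D) = 4 - (-6)*D = 4 + 6*D)
92 + 122*Y(-8) = 92 + 122*(4 + 6*(-8)) = 92 + 122*(4 - 48) = 92 + 122*(-44) = 92 - 5368 = -5276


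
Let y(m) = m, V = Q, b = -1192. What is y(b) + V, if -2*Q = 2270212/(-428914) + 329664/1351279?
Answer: -200756893189/168777659 ≈ -1189.5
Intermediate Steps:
Q = 426076339/168777659 (Q = -(2270212/(-428914) + 329664/1351279)/2 = -(2270212*(-1/428914) + 329664*(1/1351279))/2 = -(-1135106/214457 + 192/787)/2 = -½*(-852152678/168777659) = 426076339/168777659 ≈ 2.5245)
V = 426076339/168777659 ≈ 2.5245
y(b) + V = -1192 + 426076339/168777659 = -200756893189/168777659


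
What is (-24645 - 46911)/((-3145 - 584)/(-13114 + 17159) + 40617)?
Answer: -24120335/13691003 ≈ -1.7618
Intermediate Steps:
(-24645 - 46911)/((-3145 - 584)/(-13114 + 17159) + 40617) = -71556/(-3729/4045 + 40617) = -71556/164292036/4045 = -71556*4045/164292036 = -24120335/13691003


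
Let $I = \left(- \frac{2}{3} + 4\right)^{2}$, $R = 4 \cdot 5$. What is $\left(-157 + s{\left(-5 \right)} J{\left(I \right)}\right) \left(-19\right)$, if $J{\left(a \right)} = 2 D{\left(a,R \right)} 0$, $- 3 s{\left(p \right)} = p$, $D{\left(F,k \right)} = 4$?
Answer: $2983$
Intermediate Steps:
$R = 20$
$s{\left(p \right)} = - \frac{p}{3}$
$I = \frac{100}{9}$ ($I = \left(\left(-2\right) \frac{1}{3} + 4\right)^{2} = \left(- \frac{2}{3} + 4\right)^{2} = \left(\frac{10}{3}\right)^{2} = \frac{100}{9} \approx 11.111$)
$J{\left(a \right)} = 0$ ($J{\left(a \right)} = 2 \cdot 4 \cdot 0 = 8 \cdot 0 = 0$)
$\left(-157 + s{\left(-5 \right)} J{\left(I \right)}\right) \left(-19\right) = \left(-157 + \left(- \frac{1}{3}\right) \left(-5\right) 0\right) \left(-19\right) = \left(-157 + \frac{5}{3} \cdot 0\right) \left(-19\right) = \left(-157 + 0\right) \left(-19\right) = \left(-157\right) \left(-19\right) = 2983$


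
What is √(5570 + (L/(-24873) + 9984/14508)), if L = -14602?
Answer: 2*√92009324188343/257021 ≈ 74.641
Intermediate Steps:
√(5570 + (L/(-24873) + 9984/14508)) = √(5570 + (-14602/(-24873) + 9984/14508)) = √(5570 + (-14602*(-1/24873) + 9984*(1/14508))) = √(5570 + (14602/24873 + 64/93)) = √(5570 + 327762/257021) = √(1431934732/257021) = 2*√92009324188343/257021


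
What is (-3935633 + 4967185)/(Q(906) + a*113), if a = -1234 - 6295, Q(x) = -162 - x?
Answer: -1031552/851845 ≈ -1.2110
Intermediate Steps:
a = -7529
(-3935633 + 4967185)/(Q(906) + a*113) = (-3935633 + 4967185)/((-162 - 1*906) - 7529*113) = 1031552/((-162 - 906) - 850777) = 1031552/(-1068 - 850777) = 1031552/(-851845) = 1031552*(-1/851845) = -1031552/851845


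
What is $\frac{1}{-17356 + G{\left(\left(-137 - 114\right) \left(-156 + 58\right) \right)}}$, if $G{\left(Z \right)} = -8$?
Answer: $- \frac{1}{17364} \approx -5.759 \cdot 10^{-5}$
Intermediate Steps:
$\frac{1}{-17356 + G{\left(\left(-137 - 114\right) \left(-156 + 58\right) \right)}} = \frac{1}{-17356 - 8} = \frac{1}{-17364} = - \frac{1}{17364}$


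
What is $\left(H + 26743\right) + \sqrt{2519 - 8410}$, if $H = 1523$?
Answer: $28266 + i \sqrt{5891} \approx 28266.0 + 76.753 i$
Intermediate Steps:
$\left(H + 26743\right) + \sqrt{2519 - 8410} = \left(1523 + 26743\right) + \sqrt{2519 - 8410} = 28266 + \sqrt{-5891} = 28266 + i \sqrt{5891}$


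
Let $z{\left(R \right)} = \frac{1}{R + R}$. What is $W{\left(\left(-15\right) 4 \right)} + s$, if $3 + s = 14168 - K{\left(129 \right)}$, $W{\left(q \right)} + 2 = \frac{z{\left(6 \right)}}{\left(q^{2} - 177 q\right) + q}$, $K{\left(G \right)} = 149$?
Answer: $\frac{2381258881}{169920} \approx 14014.0$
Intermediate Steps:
$z{\left(R \right)} = \frac{1}{2 R}$
$W{\left(q \right)} = -2 + \frac{1}{12 \left(q^{2} - 176 q\right)}$ ($W{\left(q \right)} = -2 + \frac{\frac{1}{2} \cdot \frac{1}{6}}{\left(q^{2} - 177 q\right) + q} = -2 + \frac{\frac{1}{2} \cdot \frac{1}{6}}{q^{2} - 176 q} = -2 + \frac{1}{12 \left(q^{2} - 176 q\right)}$)
$s = 14016$ ($s = -3 + \left(14168 - 149\right) = -3 + 14019 = 14016$)
$W{\left(\left(-15\right) 4 \right)} + s = \frac{1 - 24 \left(\left(-15\right) 4\right)^{2} + 4224 \left(\left(-15\right) 4\right)}{12 \left(\left(-15\right) 4\right) \left(-176 - 60\right)} + 14016 = \frac{1 - 24 \left(-60\right)^{2} + 4224 \left(-60\right)}{12 \left(-60\right) \left(-176 - 60\right)} + 14016 = \frac{1}{12} \left(- \frac{1}{60}\right) \frac{1}{-236} \left(1 - 86400 - 253440\right) + 14016 = \frac{1}{12} \left(- \frac{1}{60}\right) \left(- \frac{1}{236}\right) \left(1 - 86400 - 253440\right) + 14016 = \frac{1}{12} \left(- \frac{1}{60}\right) \left(- \frac{1}{236}\right) \left(-339839\right) + 14016 = - \frac{339839}{169920} + 14016 = \frac{2381258881}{169920}$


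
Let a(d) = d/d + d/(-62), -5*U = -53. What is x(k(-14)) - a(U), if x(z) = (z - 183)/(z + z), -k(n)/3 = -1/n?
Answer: 66134/155 ≈ 426.67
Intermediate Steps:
U = 53/5 (U = -⅕*(-53) = 53/5 ≈ 10.600)
a(d) = 1 - d/62 (a(d) = 1 + d*(-1/62) = 1 - d/62)
k(n) = 3/n (k(n) = -(-3)/n = 3/n)
x(z) = (-183 + z)/(2*z) (x(z) = (-183 + z)/((2*z)) = (-183 + z)*(1/(2*z)) = (-183 + z)/(2*z))
x(k(-14)) - a(U) = (-183 + 3/(-14))/(2*((3/(-14)))) - (1 - 1/62*53/5) = (-183 + 3*(-1/14))/(2*((3*(-1/14)))) - (1 - 53/310) = (-183 - 3/14)/(2*(-3/14)) - 1*257/310 = (½)*(-14/3)*(-2565/14) - 257/310 = 855/2 - 257/310 = 66134/155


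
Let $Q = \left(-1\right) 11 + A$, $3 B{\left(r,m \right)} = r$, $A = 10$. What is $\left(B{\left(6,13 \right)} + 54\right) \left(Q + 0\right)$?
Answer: $-56$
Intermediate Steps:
$B{\left(r,m \right)} = \frac{r}{3}$
$Q = -1$ ($Q = \left(-1\right) 11 + 10 = -11 + 10 = -1$)
$\left(B{\left(6,13 \right)} + 54\right) \left(Q + 0\right) = \left(\frac{1}{3} \cdot 6 + 54\right) \left(-1 + 0\right) = \left(2 + 54\right) \left(-1\right) = 56 \left(-1\right) = -56$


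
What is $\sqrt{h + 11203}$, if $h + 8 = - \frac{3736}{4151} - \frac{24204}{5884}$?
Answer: $\frac{3 \sqrt{46357271181776422}}{6106121} \approx 105.78$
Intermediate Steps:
$h = - \frac{79462325}{6106121}$ ($h = -8 - \left(\frac{3736}{4151} + \frac{6051}{1471}\right) = -8 - \frac{30613357}{6106121} = - \frac{79462325}{6106121} \approx -13.014$)
$\sqrt{h + 11203} = \sqrt{- \frac{79462325}{6106121} + 11203} = \sqrt{\frac{68327411238}{6106121}} = \frac{3 \sqrt{46357271181776422}}{6106121}$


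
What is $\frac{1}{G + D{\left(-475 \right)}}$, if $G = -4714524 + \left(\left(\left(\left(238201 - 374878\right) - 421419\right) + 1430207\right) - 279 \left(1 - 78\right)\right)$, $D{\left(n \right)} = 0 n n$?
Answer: $- \frac{1}{3820930} \approx -2.6172 \cdot 10^{-7}$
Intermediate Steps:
$D{\left(n \right)} = 0$ ($D{\left(n \right)} = 0 n = 0$)
$G = -3820930$ ($G = -4714524 + \left(\left(\left(-136677 - 421419\right) + 1430207\right) - -21483\right) = -4714524 + \left(\left(-558096 + 1430207\right) + 21483\right) = -4714524 + \left(872111 + 21483\right) = -4714524 + 893594 = -3820930$)
$\frac{1}{G + D{\left(-475 \right)}} = \frac{1}{-3820930 + 0} = \frac{1}{-3820930} = - \frac{1}{3820930}$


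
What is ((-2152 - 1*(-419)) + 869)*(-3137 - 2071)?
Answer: 4499712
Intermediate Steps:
((-2152 - 1*(-419)) + 869)*(-3137 - 2071) = ((-2152 + 419) + 869)*(-5208) = (-1733 + 869)*(-5208) = -864*(-5208) = 4499712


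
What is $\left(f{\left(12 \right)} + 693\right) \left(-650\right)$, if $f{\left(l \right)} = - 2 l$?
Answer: $-434850$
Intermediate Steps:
$\left(f{\left(12 \right)} + 693\right) \left(-650\right) = \left(\left(-2\right) 12 + 693\right) \left(-650\right) = \left(-24 + 693\right) \left(-650\right) = 669 \left(-650\right) = -434850$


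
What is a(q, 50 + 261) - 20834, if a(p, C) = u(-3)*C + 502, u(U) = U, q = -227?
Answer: -21265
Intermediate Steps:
a(p, C) = 502 - 3*C (a(p, C) = -3*C + 502 = 502 - 3*C)
a(q, 50 + 261) - 20834 = (502 - 3*(50 + 261)) - 20834 = (502 - 3*311) - 20834 = (502 - 933) - 20834 = -431 - 20834 = -21265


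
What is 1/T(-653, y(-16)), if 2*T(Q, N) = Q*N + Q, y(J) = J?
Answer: 2/9795 ≈ 0.00020419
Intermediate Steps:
T(Q, N) = Q/2 + N*Q/2 (T(Q, N) = (Q*N + Q)/2 = (N*Q + Q)/2 = (Q + N*Q)/2 = Q/2 + N*Q/2)
1/T(-653, y(-16)) = 1/((½)*(-653)*(1 - 16)) = 1/((½)*(-653)*(-15)) = 1/(9795/2) = 2/9795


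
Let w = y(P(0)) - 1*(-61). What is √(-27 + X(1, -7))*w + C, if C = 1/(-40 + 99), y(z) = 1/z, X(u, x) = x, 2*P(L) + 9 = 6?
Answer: 1/59 + 181*I*√34/3 ≈ 0.016949 + 351.8*I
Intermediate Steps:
P(L) = -3/2 (P(L) = -9/2 + (½)*6 = -9/2 + 3 = -3/2)
C = 1/59 ≈ 0.016949
w = 181/3 (w = 1/(-3/2) - 1*(-61) = -⅔ + 61 = 181/3 ≈ 60.333)
√(-27 + X(1, -7))*w + C = √(-27 - 7)*(181/3) + 1/59 = √(-34)*(181/3) + 1/59 = (I*√34)*(181/3) + 1/59 = 181*I*√34/3 + 1/59 = 1/59 + 181*I*√34/3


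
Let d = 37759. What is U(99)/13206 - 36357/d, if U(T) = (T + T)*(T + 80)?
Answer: 143020656/83107559 ≈ 1.7209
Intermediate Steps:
U(T) = 2*T*(80 + T) (U(T) = (2*T)*(80 + T) = 2*T*(80 + T))
U(99)/13206 - 36357/d = (2*99*(80 + 99))/13206 - 36357/37759 = (2*99*179)*(1/13206) - 36357*1/37759 = 35442*(1/13206) - 36357/37759 = 5907/2201 - 36357/37759 = 143020656/83107559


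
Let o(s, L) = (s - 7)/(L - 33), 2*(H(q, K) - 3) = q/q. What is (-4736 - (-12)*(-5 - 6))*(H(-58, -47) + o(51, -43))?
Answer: -270174/19 ≈ -14220.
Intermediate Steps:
H(q, K) = 7/2 (H(q, K) = 3 + (q/q)/2 = 3 + (½)*1 = 3 + ½ = 7/2)
o(s, L) = (-7 + s)/(-33 + L)
(-4736 - (-12)*(-5 - 6))*(H(-58, -47) + o(51, -43)) = (-4736 - (-12)*(-5 - 6))*(7/2 + (-7 + 51)/(-33 - 43)) = (-4736 - (-12)*(-11))*(7/2 + 44/(-76)) = (-4736 - 6*22)*(7/2 - 1/76*44) = (-4736 - 132)*(7/2 - 11/19) = -4868*111/38 = -270174/19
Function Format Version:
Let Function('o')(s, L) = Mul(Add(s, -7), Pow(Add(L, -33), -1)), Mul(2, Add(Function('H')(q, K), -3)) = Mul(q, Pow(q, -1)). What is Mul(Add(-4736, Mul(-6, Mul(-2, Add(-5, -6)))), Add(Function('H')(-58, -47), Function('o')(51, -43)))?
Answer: Rational(-270174, 19) ≈ -14220.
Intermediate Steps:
Function('H')(q, K) = Rational(7, 2) (Function('H')(q, K) = Add(3, Mul(Rational(1, 2), Mul(q, Pow(q, -1)))) = Add(3, Mul(Rational(1, 2), 1)) = Add(3, Rational(1, 2)) = Rational(7, 2))
Function('o')(s, L) = Mul(Pow(Add(-33, L), -1), Add(-7, s)) (Function('o')(s, L) = Mul(Add(-7, s), Pow(Add(-33, L), -1)) = Mul(Pow(Add(-33, L), -1), Add(-7, s)))
Mul(Add(-4736, Mul(-6, Mul(-2, Add(-5, -6)))), Add(Function('H')(-58, -47), Function('o')(51, -43))) = Mul(Add(-4736, Mul(-6, Mul(-2, Add(-5, -6)))), Add(Rational(7, 2), Mul(Pow(Add(-33, -43), -1), Add(-7, 51)))) = Mul(Add(-4736, Mul(-6, Mul(-2, -11))), Add(Rational(7, 2), Mul(Pow(-76, -1), 44))) = Mul(Add(-4736, Mul(-6, 22)), Add(Rational(7, 2), Mul(Rational(-1, 76), 44))) = Mul(Add(-4736, -132), Add(Rational(7, 2), Rational(-11, 19))) = Mul(-4868, Rational(111, 38)) = Rational(-270174, 19)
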